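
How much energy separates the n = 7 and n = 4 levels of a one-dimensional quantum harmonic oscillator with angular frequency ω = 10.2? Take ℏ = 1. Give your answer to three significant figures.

ΔE = 30.6

E_n = ℏω(n + ½), so ΔE = (7 − 4) ℏω = 3 × 10.2 = 30.60.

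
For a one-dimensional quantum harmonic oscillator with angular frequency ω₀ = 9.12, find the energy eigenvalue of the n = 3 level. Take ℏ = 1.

E = 31.9

The oscillator eigenvalues are E_n = ℏω₀(n + ½), so E_3 = 9.12 × 3.5 = 31.92.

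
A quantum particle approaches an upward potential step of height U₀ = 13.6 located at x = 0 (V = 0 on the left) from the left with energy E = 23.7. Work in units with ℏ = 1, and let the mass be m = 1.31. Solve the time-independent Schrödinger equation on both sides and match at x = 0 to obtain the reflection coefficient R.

The wavenumbers are k₁ = √(2mE)/ℏ = 7.880 on the left and k₂ = √(2m(E − U₀))/ℏ = 5.144 on the right.
Continuity of ψ and ψ′ at the step yields the reflection amplitude r = (k₁ − k₂)/(k₁ + k₂) = 0.2101; thus R = |r|² = 0.04413, T = 0.9559.

R = 0.0441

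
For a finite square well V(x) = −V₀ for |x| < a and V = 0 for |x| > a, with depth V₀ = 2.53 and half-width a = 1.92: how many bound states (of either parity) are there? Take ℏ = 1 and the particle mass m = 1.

N = 3

Define the well-strength parameter z₀ = (a/ℏ)√(2mV₀) = 1.92 × √(2·1·2.53) = 4.319.
The even/odd transcendental equations gain one root per π/2 in z₀, giving N = 1 + ⌊2z₀/π⌋ = 1 + ⌊2.750⌋ = 3.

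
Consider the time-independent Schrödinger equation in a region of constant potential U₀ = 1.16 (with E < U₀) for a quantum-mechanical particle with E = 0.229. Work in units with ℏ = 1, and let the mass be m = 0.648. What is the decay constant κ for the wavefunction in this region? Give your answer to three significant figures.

Since E < U₀ the TISE in this region is ψ'' = κ²ψ with κ = √(2m(U₀ − E))/ℏ.
κ = √(2 × 0.648 × 0.931) = 1.098.

κ = 1.10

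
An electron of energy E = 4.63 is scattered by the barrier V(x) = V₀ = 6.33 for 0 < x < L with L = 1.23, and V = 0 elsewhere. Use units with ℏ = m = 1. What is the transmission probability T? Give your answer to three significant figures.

T = 0.0333

E < V₀: inside the barrier ψ ∝ e^{±κx} with κ = √(2m(V₀ − E))/ℏ = 1.844.
κL = 2.268, sinh(κL) = 4.778.
The exact tunnelling result is T⁻¹ = 1 + V₀² sinh²(κL) / [4E(V₀ − E)] = 30.06, so T = 0.0333.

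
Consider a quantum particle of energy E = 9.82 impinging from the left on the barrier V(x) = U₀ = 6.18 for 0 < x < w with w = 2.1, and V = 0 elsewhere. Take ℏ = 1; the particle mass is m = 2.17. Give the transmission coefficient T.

E > U₀: inside the barrier k₂ = √(2m(E − U₀))/ℏ = 3.975, k₂w = 8.347.
Matching at both interfaces gives T⁻¹ = 1 + U₀² sin²(k₂w) / [4E(E − U₀)] = 1.207, hence T = 0.828.

T = 0.828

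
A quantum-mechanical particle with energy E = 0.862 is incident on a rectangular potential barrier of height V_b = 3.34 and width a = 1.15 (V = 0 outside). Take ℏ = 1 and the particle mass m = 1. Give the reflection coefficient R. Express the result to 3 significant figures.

Since E < V_b the interior solution is evanescent with decay constant κ = √(2m(V_b − E))/ℏ = 2.226.
κa = 2.560, sinh(κa) = 6.430.
Matching ψ, ψ′ at both faces gives T = [1 + V_b² sinh²(κa) / (4E(V_b − E))]⁻¹ = 1/54.98 = 0.0182.
R = 1 − T = 0.982.

R = 0.982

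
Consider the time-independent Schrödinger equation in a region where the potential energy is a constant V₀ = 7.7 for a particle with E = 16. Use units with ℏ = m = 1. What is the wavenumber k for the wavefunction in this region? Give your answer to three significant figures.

With E > V₀ the solution is oscillatory, ψ ∝ e^{±ikx} with k = √(2m(E − V₀))/ℏ.
k = √(2 × 1 × 8.3) = 4.074.

k = 4.07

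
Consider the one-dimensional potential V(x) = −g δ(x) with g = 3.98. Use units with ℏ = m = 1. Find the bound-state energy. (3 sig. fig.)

The bound state is ψ(x) = √κ e^{−κ|x|}. The derivative jump ψ'(0⁺) − ψ'(0⁻) = −(2mg/ℏ²)ψ(0) fixes κ = mg/ℏ² = 3.980.
Then E = −ℏ²κ²/(2m) = −mg²/(2ℏ²) = -7.920.

E = -7.92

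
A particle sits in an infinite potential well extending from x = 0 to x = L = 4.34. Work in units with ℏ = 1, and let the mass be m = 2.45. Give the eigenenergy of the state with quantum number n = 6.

The infinite-well eigenfunctions ψ_n = √(2/L) sin(nπx/L) vanish at both walls, giving E_n = n²π²ℏ²/(2mL²).
E_6 = 6² × π² / (2 × 2.45 × 4.34²) = 3.850.

E = 3.85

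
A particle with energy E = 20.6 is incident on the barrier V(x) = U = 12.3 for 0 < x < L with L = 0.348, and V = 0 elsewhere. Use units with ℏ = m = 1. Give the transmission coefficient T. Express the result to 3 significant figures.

T = 0.822

E > U: inside the barrier k₂ = √(2m(E − U))/ℏ = 4.074, k₂L = 1.418.
T = [1 + U² sin²(k₂L) / (4E(E − U))]⁻¹ = 1/1.216 = 0.822.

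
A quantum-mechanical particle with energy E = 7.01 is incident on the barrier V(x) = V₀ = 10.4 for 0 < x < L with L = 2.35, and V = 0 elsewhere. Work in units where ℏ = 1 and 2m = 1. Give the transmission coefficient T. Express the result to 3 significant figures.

Since E < V₀ the interior solution is evanescent with decay constant κ = √(2m(V₀ − E))/ℏ = 1.841.
κL = 4.327, sinh(κL) = 37.84.
The exact tunnelling result is T⁻¹ = 1 + V₀² sinh²(κL) / [4E(V₀ − E)] = 1631, so T = 0.000613.

T = 0.000613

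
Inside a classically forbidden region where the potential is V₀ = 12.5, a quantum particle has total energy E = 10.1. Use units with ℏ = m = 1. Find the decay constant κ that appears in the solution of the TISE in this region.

Since E < V₀ the TISE in this region is ψ'' = κ²ψ with κ = √(2m(V₀ − E))/ℏ.
κ = √(2 × 1 × 2.4) = 2.191.

κ = 2.19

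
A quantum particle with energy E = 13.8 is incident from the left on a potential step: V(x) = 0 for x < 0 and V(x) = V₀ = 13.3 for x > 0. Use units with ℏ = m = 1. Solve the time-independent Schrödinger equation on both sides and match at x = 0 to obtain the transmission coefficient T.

T = 0.537

On each side the TISE gives plane waves with k = √(2m(E − V))/ℏ: k₁ = √(2·1·13.8) = 5.254, k₂ = √(2·1·0.5) = 1.000.
Continuity of ψ and ψ′ at the step yields the reflection amplitude r = (k₁ − k₂)/(k₁ + k₂) = 0.6802; thus R = |r|² = 0.4626, T = 0.5374.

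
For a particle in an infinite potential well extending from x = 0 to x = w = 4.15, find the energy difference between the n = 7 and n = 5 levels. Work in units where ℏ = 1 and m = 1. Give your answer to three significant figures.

ΔE = 6.88

E_n = n²π²ℏ²/(2mw²), so ΔE = (7² − 5²) π²ℏ²/(2mw²).
ΔE = 24 × π² / (2 × 1 × 4.15²) = 6.877.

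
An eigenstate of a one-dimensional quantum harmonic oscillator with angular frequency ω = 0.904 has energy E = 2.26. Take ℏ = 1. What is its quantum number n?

n = 2

Invert E_n = (n + ½)ℏω: n = E/ℏω − ½ = 2.000, so n = 2.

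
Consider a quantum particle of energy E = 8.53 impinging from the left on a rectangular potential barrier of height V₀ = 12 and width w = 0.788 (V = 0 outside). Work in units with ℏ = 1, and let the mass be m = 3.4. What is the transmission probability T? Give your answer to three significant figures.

E < V₀: inside the barrier ψ ∝ e^{±κx} with κ = √(2m(V₀ − E))/ℏ = 4.858.
κw = 3.828, sinh(κw) = 22.97.
Matching ψ, ψ′ at both faces gives T = [1 + V₀² sinh²(κw) / (4E(V₀ − E))]⁻¹ = 1/642.7 = 0.00156.

T = 0.00156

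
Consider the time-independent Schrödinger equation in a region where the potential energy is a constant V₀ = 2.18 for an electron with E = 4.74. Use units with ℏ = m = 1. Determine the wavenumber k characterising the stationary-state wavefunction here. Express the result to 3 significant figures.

With E > V₀ the solution is oscillatory, ψ ∝ e^{±ikx} with k = √(2m(E − V₀))/ℏ.
k = √(2 × 1 × 2.56) = 2.263.

k = 2.26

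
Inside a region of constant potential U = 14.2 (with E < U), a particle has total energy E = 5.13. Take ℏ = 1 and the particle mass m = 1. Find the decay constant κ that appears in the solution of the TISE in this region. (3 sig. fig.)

Since E < U the TISE in this region is ψ'' = κ²ψ with κ = √(2m(U − E))/ℏ.
κ = √(2 × 1 × 9.07) = 4.259.

κ = 4.26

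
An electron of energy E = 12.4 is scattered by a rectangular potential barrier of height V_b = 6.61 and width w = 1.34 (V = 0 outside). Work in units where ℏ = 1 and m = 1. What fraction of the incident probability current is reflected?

Above the barrier the interior wavenumber is k₂ = √(2m(E − V_b))/ℏ = 3.403, giving phase k₂w = 4.560.
Matching at both interfaces gives T⁻¹ = 1 + V_b² sin²(k₂w) / [4E(E − V_b)] = 1.149, hence T = 0.871.
R = 1 − T = 0.129.

R = 0.129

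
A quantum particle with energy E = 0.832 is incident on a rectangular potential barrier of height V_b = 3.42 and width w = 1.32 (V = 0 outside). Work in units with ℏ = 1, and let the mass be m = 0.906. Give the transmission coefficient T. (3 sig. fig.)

T = 0.00966

E < V_b: inside the barrier ψ ∝ e^{±κx} with κ = √(2m(V_b − E))/ℏ = 2.166.
κw = 2.858, sinh(κw) = 8.689.
The exact tunnelling result is T⁻¹ = 1 + V_b² sinh²(κw) / [4E(V_b − E)] = 103.5, so T = 0.00966.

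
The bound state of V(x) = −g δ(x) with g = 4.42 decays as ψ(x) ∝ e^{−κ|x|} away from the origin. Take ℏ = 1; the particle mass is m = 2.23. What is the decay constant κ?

Integrate −(ℏ²/2m)ψ'' − gδ(x)ψ = Eψ from −ε to +ε: the ψ'' term gives ψ'(0⁺) − ψ'(0⁻) and the δ term gives −(2mg/ℏ²)ψ(0).
With ψ ∝ e^{−κ|x|} this yields −2κ = −2mg/ℏ², so κ = mg/ℏ² = 9.857.

κ = 9.86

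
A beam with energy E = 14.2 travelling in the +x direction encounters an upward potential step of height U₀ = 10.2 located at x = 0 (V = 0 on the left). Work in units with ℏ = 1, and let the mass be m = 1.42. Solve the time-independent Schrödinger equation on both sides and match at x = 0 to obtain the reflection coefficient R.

The wavenumbers are k₁ = √(2mE)/ℏ = 6.350 on the left and k₂ = √(2m(E − U₀))/ℏ = 3.370 on the right.
Matching ψ and ψ′ at x = 0 gives r = (k₁ − k₂)/(k₁ + k₂), so R = r² = 0.09398 and T = 1 − R = 0.9060.

R = 0.0940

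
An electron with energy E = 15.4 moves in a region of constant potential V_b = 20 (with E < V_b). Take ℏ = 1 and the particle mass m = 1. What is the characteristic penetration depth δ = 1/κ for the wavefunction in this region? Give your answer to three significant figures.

δ = 0.330

Since E < V_b the TISE in this region is ψ'' = κ²ψ with κ = √(2m(V_b − E))/ℏ.
κ = √(2 × 1 × 4.6) = 3.033. The penetration depth is δ = 1/κ = 0.330.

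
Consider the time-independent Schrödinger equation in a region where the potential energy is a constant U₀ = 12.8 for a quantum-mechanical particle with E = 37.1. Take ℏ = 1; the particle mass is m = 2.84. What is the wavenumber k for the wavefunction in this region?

With E > U₀ the solution is oscillatory, ψ ∝ e^{±ikx} with k = √(2m(E − U₀))/ℏ.
k = √(2 × 2.84 × 24.3) = 11.75.

k = 11.7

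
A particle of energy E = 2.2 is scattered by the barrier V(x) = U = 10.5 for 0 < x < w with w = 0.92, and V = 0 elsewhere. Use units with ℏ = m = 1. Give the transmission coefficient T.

T = 0.00147

Since E < U the interior solution is evanescent with decay constant κ = √(2m(U − E))/ℏ = 4.074.
κw = 3.748, sinh(κw) = 21.21.
The exact tunnelling result is T⁻¹ = 1 + U² sinh²(κw) / [4E(U − E)] = 680.3, so T = 0.00147.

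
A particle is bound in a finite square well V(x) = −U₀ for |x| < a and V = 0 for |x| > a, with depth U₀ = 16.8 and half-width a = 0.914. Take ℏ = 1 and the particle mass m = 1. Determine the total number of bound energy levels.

The dimensionless depth is z₀ = a√(2mU₀)/ℏ = 0.914 × √(33.60) = 5.298.
A new bound state (alternating even/odd) appears each time z₀ passes a multiple of π/2, so N = ⌊2z₀/π⌋ + 1 = ⌊3.373⌋ + 1 = 4.

N = 4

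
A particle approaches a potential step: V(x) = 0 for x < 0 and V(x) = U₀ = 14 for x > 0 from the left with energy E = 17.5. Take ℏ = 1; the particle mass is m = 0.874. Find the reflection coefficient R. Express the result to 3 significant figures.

R = 0.146

On each side the TISE gives plane waves with k = √(2m(E − V))/ℏ: k₁ = √(2·0.874·17.5) = 5.531, k₂ = √(2·0.874·3.5) = 2.473.
Continuity of ψ and ψ′ at the step yields the reflection amplitude r = (k₁ − k₂)/(k₁ + k₂) = 0.3820; thus R = |r|² = 0.1459, T = 0.8541.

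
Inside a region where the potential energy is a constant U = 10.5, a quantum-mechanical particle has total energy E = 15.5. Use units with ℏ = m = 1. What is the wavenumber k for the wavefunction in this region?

With E > U the solution is oscillatory, ψ ∝ e^{±ikx} with k = √(2m(E − U))/ℏ.
k = √(2 × 1 × 5) = 3.162.

k = 3.16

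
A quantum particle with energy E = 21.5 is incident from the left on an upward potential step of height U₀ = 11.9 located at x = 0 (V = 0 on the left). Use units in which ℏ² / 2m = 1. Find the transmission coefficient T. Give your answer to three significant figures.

T = 0.960

The wavenumbers are k₁ = √(2mE)/ℏ = 4.637 on the left and k₂ = √(2m(E − U₀))/ℏ = 3.098 on the right.
Matching ψ and ψ′ at x = 0 gives r = (k₁ − k₂)/(k₁ + k₂), so R = r² = 0.03956 and T = 1 − R = 0.9604.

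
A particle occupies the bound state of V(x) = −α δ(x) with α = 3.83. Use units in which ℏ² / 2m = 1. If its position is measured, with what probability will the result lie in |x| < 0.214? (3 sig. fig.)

P = 0.559

The normalised bound state is ψ = √κ e^{−κ|x|} with κ = mα/ℏ² = 1.915.
P(|x| < d) = ∫_{−d}^{d} κ e^{−2κ|x|} dx = 1 − e^{−2κd} = 1 − e^{−0.8196} = 0.5594.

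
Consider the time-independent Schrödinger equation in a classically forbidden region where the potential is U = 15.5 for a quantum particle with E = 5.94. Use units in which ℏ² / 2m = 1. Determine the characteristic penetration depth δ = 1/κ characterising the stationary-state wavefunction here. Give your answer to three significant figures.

Since E < U the TISE in this region is ψ'' = κ²ψ with κ = √(2m(U − E))/ℏ.
κ = √(2 × 0.5 × 9.56) = 3.092. The penetration depth is δ = 1/κ = 0.323.

δ = 0.323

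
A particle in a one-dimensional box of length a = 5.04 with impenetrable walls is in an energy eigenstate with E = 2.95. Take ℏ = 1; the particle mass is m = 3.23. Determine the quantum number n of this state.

n = 7

For an infinite well E_n = n²π²ℏ²/(2ma²), so n = (a/πℏ)√(2mE).
n = (5.04/π) × √(2 × 3.23 × 2.95) = 7.003 → n = 7.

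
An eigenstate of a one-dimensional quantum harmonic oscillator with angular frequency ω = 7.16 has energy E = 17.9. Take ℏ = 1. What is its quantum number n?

Invert E_n = (n + ½)ℏω: n = E/ℏω − ½ = 2.000, so n = 2.

n = 2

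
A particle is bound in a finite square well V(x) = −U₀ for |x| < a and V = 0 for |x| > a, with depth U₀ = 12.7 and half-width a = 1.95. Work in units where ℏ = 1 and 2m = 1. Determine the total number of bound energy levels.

N = 5

The dimensionless depth is z₀ = a√(2mU₀)/ℏ = 1.95 × √(12.70) = 6.949.
The even/odd transcendental equations gain one root per π/2 in z₀, giving N = 1 + ⌊2z₀/π⌋ = 1 + ⌊4.424⌋ = 5.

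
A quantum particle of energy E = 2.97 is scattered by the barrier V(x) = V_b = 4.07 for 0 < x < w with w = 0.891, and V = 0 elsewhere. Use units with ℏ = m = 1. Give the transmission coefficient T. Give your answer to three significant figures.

T = 0.206

E < V_b: inside the barrier ψ ∝ e^{±κx} with κ = √(2m(V_b − E))/ℏ = 1.483.
κw = 1.322, sinh(κw) = 1.741.
The exact tunnelling result is T⁻¹ = 1 + V_b² sinh²(κw) / [4E(V_b − E)] = 4.843, so T = 0.206.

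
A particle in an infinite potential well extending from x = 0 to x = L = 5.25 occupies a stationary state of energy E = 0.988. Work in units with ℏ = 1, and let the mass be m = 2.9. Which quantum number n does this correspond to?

From E_n = n²π²ℏ²/(2mL²) invert to n = √(2mL²E)/(πℏ).
n = (5.25/π) × √(2 × 2.9 × 0.988) = 4.000 → n = 4.

n = 4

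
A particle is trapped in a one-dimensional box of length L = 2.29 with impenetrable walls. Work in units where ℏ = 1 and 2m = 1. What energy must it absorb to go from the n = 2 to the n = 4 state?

E_n = n²π²ℏ²/(2mL²), so ΔE = (4² − 2²) π²ℏ²/(2mL²).
ΔE = 12 × π² / (2 × 0.5 × 2.29²) = 22.58.

ΔE = 22.6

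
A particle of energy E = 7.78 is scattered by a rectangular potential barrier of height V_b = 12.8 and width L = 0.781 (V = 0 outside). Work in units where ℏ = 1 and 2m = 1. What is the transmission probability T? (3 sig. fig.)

Since E < V_b the interior solution is evanescent with decay constant κ = √(2m(V_b − E))/ℏ = 2.241.
κL = 1.750, sinh(κL) = 2.790.
The exact tunnelling result is T⁻¹ = 1 + V_b² sinh²(κL) / [4E(V_b − E)] = 9.164, so T = 0.109.

T = 0.109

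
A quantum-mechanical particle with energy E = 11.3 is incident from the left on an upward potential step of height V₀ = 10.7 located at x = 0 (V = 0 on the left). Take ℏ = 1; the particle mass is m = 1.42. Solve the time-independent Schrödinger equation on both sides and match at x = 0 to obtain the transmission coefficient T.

The wavenumbers are k₁ = √(2mE)/ℏ = 5.665 on the left and k₂ = √(2m(E − V₀))/ℏ = 1.305 on the right.
Matching ψ and ψ′ at x = 0 gives r = (k₁ − k₂)/(k₁ + k₂), so R = r² = 0.3912 and T = 1 − R = 0.6088.

T = 0.609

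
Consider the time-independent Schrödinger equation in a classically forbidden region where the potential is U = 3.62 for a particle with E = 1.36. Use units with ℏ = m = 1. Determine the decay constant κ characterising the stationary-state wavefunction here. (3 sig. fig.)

κ = 2.13

Since E < U the TISE in this region is ψ'' = κ²ψ with κ = √(2m(U − E))/ℏ.
κ = √(2 × 1 × 2.26) = 2.126.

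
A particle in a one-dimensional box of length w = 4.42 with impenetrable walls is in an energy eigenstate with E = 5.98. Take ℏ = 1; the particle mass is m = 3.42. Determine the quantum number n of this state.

From E_n = n²π²ℏ²/(2mw²) invert to n = √(2mw²E)/(πℏ).
n = (4.42/π) × √(2 × 3.42 × 5.98) = 8.998 → n = 9.

n = 9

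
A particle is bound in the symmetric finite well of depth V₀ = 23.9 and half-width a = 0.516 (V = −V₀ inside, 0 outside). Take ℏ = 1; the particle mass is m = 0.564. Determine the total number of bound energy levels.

Define the well-strength parameter z₀ = (a/ℏ)√(2mV₀) = 0.516 × √(2·0.564·23.9) = 2.679.
The even/odd transcendental equations gain one root per π/2 in z₀, giving N = 1 + ⌊2z₀/π⌋ = 1 + ⌊1.706⌋ = 2.

N = 2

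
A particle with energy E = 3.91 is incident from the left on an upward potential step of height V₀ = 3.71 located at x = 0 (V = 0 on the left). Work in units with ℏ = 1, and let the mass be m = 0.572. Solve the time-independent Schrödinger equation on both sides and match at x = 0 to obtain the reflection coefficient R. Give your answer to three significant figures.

R = 0.398

On each side the TISE gives plane waves with k = √(2m(E − V))/ℏ: k₁ = √(2·0.572·3.91) = 2.115, k₂ = √(2·0.572·0.2) = 0.4783.
Matching ψ and ψ′ at x = 0 gives r = (k₁ − k₂)/(k₁ + k₂), so R = r² = 0.3983 and T = 1 − R = 0.6017.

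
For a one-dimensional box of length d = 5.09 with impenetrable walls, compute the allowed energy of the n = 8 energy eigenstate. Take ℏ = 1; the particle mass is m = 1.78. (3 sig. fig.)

Requiring ψ(0) = ψ(d) = 0 quantises k = nπ/d, hence E_n = ℏ²k²/2m = n²π²ℏ²/(2md²).
E_8 = 8² × π² / (2 × 1.78 × 5.09²) = 6.848.

E = 6.85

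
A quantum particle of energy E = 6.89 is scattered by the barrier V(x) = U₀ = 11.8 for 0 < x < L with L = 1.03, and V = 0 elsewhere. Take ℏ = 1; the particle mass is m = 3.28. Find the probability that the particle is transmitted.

Since E < U₀ the interior solution is evanescent with decay constant κ = √(2m(U₀ − E))/ℏ = 5.675.
κL = 5.846, sinh(κL) = 172.9.
The exact tunnelling result is T⁻¹ = 1 + U₀² sinh²(κL) / [4E(U₀ − E)] = 30750, so T = 0.0000325.

T = 0.0000325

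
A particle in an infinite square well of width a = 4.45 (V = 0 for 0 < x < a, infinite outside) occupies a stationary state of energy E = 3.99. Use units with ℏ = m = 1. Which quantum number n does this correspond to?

From E_n = n²π²ℏ²/(2ma²) invert to n = √(2ma²E)/(πℏ).
n = (4.45/π) × √(2 × 1 × 3.99) = 4.001 → n = 4.

n = 4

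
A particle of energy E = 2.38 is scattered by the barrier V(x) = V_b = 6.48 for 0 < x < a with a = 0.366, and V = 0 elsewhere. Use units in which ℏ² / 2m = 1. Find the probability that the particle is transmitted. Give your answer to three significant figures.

E < V_b: inside the barrier ψ ∝ e^{±κx} with κ = √(2m(V_b − E))/ℏ = 2.025.
κa = 0.7411, sinh(κa) = 0.8108.
The exact tunnelling result is T⁻¹ = 1 + V_b² sinh²(κa) / [4E(V_b − E)] = 1.707, so T = 0.586.

T = 0.586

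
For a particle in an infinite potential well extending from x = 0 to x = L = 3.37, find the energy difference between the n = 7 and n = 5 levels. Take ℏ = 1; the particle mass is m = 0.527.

E_n = n²π²ℏ²/(2mL²), so ΔE = (7² − 5²) π²ℏ²/(2mL²).
ΔE = 24 × π² / (2 × 0.527 × 3.37²) = 19.79.

ΔE = 19.8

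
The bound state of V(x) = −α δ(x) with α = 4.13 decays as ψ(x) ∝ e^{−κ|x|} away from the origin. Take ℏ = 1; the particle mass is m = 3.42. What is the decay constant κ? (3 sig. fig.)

Integrating the TISE across x = 0 gives the cusp condition ψ'(0⁺) − ψ'(0⁻) = −(2mα/ℏ²)ψ(0).
With ψ ∝ e^{−κ|x|} this yields −2κ = −2mα/ℏ², so κ = mα/ℏ² = 14.12.

κ = 14.1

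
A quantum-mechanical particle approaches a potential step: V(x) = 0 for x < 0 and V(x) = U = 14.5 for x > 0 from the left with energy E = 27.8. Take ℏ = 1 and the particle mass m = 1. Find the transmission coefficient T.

T = 0.967

The wavenumbers are k₁ = √(2mE)/ℏ = 7.457 on the left and k₂ = √(2m(E − U))/ℏ = 5.158 on the right.
Matching ψ and ψ′ at x = 0 gives r = (k₁ − k₂)/(k₁ + k₂), so R = r² = 0.03322 and T = 1 − R = 0.9668.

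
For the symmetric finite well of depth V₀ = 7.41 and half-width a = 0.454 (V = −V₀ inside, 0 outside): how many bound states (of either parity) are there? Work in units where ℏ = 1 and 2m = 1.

N = 1

Define the well-strength parameter z₀ = (a/ℏ)√(2mV₀) = 0.454 × √(2·0.5·7.41) = 1.236.
The even/odd transcendental equations gain one root per π/2 in z₀, giving N = 1 + ⌊2z₀/π⌋ = 1 + ⌊0.7868⌋ = 1.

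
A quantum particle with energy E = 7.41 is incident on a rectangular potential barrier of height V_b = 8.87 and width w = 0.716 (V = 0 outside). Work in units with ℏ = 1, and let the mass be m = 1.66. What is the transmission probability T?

Since E < V_b the interior solution is evanescent with decay constant κ = √(2m(V_b − E))/ℏ = 2.202.
κw = 1.576, sinh(κw) = 2.315.
The exact tunnelling result is T⁻¹ = 1 + V_b² sinh²(κw) / [4E(V_b − E)] = 10.75, so T = 0.0931.

T = 0.0931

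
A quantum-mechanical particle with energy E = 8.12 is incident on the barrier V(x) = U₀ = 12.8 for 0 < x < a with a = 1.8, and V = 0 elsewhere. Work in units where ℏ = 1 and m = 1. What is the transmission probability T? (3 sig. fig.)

Since E < U₀ the interior solution is evanescent with decay constant κ = √(2m(U₀ − E))/ℏ = 3.059.
κa = 5.507, sinh(κa) = 123.2.
Matching ψ, ψ′ at both faces gives T = [1 + U₀² sinh²(κa) / (4E(U₀ − E))]⁻¹ = 1/16360 = 0.0000611.

T = 0.0000611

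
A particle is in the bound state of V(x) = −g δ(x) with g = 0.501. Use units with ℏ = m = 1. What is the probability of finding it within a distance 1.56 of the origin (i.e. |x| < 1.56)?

P = 0.791

The normalised bound state is ψ = √κ e^{−κ|x|} with κ = mg/ℏ² = 0.5010.
P(|x| < d) = ∫_{−d}^{d} κ e^{−2κ|x|} dx = 1 − e^{−2κd} = 1 − e^{−1.563} = 0.7905.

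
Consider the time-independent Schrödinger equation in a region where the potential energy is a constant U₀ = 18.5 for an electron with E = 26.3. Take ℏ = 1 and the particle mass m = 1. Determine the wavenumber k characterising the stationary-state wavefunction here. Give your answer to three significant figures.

With E > U₀ the solution is oscillatory, ψ ∝ e^{±ikx} with k = √(2m(E − U₀))/ℏ.
k = √(2 × 1 × 7.8) = 3.950.

k = 3.95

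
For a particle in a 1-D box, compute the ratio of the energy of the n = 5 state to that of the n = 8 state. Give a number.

E_n = n²π²ℏ²/(2mL²) so the ratio is n₂²/n₁² = 25/64 = 0.390625.

0.390625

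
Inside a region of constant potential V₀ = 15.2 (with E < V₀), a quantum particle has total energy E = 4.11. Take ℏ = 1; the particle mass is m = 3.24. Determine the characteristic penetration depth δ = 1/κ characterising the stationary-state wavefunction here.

Since E < V₀ the TISE in this region is ψ'' = κ²ψ with κ = √(2m(V₀ − E))/ℏ.
κ = √(2 × 3.24 × 11.09) = 8.477. The penetration depth is δ = 1/κ = 0.118.

δ = 0.118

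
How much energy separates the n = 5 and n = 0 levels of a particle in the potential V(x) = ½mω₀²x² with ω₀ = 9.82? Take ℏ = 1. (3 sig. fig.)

E_n = ℏω₀(n + ½), so ΔE = (5 − 0) ℏω₀ = 5 × 9.82 = 49.10.

ΔE = 49.1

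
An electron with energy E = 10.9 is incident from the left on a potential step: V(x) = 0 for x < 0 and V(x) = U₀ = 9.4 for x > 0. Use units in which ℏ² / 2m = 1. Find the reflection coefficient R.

The wavenumbers are k₁ = √(2mE)/ℏ = 3.302 on the left and k₂ = √(2m(E − U₀))/ℏ = 1.225 on the right.
Continuity of ψ and ψ′ at the step yields the reflection amplitude r = (k₁ − k₂)/(k₁ + k₂) = 0.4588; thus R = |r|² = 0.2105, T = 0.7895.

R = 0.211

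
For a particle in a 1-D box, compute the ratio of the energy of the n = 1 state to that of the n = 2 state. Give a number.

Since E_n ∝ n², the ratio is (1/2)² = 0.25.

0.25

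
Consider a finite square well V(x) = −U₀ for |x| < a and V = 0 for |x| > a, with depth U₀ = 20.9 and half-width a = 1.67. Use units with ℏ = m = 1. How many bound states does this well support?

N = 7

The dimensionless depth is z₀ = a√(2mU₀)/ℏ = 1.67 × √(41.80) = 10.80.
The even/odd transcendental equations gain one root per π/2 in z₀, giving N = 1 + ⌊2z₀/π⌋ = 1 + ⌊6.874⌋ = 7.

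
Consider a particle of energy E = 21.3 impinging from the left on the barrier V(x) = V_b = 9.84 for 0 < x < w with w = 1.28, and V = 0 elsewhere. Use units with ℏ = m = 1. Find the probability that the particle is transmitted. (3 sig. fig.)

E > V_b: inside the barrier k₂ = √(2m(E − V_b))/ℏ = 4.787, k₂w = 6.128.
Matching at both interfaces gives T⁻¹ = 1 + V_b² sin²(k₂w) / [4E(E − V_b)] = 1.002, hence T = 0.998.

T = 0.998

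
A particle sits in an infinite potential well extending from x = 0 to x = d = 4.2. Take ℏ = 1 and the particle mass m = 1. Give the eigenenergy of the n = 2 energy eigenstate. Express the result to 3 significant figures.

E = 1.12

Requiring ψ(0) = ψ(d) = 0 quantises k = nπ/d, hence E_n = ℏ²k²/2m = n²π²ℏ²/(2md²).
E_2 = 2² × π² / (2 × 1 × 4.2²) = 1.119.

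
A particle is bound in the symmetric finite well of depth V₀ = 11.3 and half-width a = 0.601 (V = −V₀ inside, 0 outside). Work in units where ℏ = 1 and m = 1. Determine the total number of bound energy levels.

Define the well-strength parameter z₀ = (a/ℏ)√(2mV₀) = 0.601 × √(2·1·11.3) = 2.857.
A new bound state (alternating even/odd) appears each time z₀ passes a multiple of π/2, so N = ⌊2z₀/π⌋ + 1 = ⌊1.819⌋ + 1 = 2.

N = 2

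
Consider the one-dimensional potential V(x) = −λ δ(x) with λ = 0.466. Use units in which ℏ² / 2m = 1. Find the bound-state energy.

E = -0.0543

For x ≠ 0 the bound state is ψ ∝ e^{−κ|x|}; integrating the TISE across the delta gives the cusp condition 2κ = 2mλ/ℏ², so κ = 0.2330.
Then E = −ℏ²κ²/(2m) = −mλ²/(2ℏ²) = -0.05429.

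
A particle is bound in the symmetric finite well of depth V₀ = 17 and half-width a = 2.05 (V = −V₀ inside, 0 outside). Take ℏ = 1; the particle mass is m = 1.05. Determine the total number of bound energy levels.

The dimensionless depth is z₀ = a√(2mV₀)/ℏ = 2.05 × √(35.70) = 12.25.
A new bound state (alternating even/odd) appears each time z₀ passes a multiple of π/2, so N = ⌊2z₀/π⌋ + 1 = ⌊7.798⌋ + 1 = 8.

N = 8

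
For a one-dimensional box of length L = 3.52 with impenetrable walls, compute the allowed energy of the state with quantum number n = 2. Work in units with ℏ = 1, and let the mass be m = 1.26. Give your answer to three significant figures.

E = 1.26

Requiring ψ(0) = ψ(L) = 0 quantises k = nπ/L, hence E_n = ℏ²k²/2m = n²π²ℏ²/(2mL²).
E_2 = 2² × π² / (2 × 1.26 × 3.52²) = 1.264.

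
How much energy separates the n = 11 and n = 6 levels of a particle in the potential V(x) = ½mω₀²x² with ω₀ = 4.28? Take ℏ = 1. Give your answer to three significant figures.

E_n = ℏω₀(n + ½), so ΔE = (11 − 6) ℏω₀ = 5 × 4.28 = 21.40.

ΔE = 21.4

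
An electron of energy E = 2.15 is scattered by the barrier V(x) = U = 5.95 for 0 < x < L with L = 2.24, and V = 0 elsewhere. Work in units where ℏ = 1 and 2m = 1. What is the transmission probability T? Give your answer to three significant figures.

E < U: inside the barrier ψ ∝ e^{±κx} with κ = √(2m(U − E))/ℏ = 1.949.
κL = 4.367, sinh(κL) = 39.38.
The exact tunnelling result is T⁻¹ = 1 + U² sinh²(κL) / [4E(U − E)] = 1681, so T = 0.000595.

T = 0.000595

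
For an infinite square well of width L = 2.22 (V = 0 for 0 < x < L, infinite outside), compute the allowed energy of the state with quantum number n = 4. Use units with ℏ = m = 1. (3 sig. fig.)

E = 16.0

Requiring ψ(0) = ψ(L) = 0 quantises k = nπ/L, hence E_n = ℏ²k²/2m = n²π²ℏ²/(2mL²).
E_4 = 4² × π² / (2 × 1 × 2.22²) = 16.02.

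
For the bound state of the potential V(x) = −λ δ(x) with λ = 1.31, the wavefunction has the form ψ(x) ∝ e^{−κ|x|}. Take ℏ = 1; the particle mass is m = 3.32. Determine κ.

Integrating the TISE across x = 0 gives the cusp condition ψ'(0⁺) − ψ'(0⁻) = −(2mλ/ℏ²)ψ(0).
With ψ ∝ e^{−κ|x|} this yields −2κ = −2mλ/ℏ², so κ = mλ/ℏ² = 4.349.

κ = 4.35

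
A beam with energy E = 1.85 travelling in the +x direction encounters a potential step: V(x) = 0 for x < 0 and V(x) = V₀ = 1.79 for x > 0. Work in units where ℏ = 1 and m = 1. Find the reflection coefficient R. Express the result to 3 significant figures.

On each side the TISE gives plane waves with k = √(2m(E − V))/ℏ: k₁ = √(2·1·1.85) = 1.924, k₂ = √(2·1·0.06) = 0.3464.
Continuity of ψ and ψ′ at the step yields the reflection amplitude r = (k₁ − k₂)/(k₁ + k₂) = 0.6948; thus R = |r|² = 0.4827, T = 0.5173.

R = 0.483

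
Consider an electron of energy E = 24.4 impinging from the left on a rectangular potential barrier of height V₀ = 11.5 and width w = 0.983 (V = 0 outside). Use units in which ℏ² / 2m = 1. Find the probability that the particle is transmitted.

T = 0.985

Above the barrier the interior wavenumber is k₂ = √(2m(E − V₀))/ℏ = 3.592, giving phase k₂w = 3.531.
Matching at both interfaces gives T⁻¹ = 1 + V₀² sin²(k₂w) / [4E(E − V₀)] = 1.015, hence T = 0.985.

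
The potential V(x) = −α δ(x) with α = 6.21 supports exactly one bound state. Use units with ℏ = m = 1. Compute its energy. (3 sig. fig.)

E = -19.3

For x ≠ 0 the bound state is ψ ∝ e^{−κ|x|}; integrating the TISE across the delta gives the cusp condition 2κ = 2mα/ℏ², so κ = 6.210.
Then E = −ℏ²κ²/(2m) = −mα²/(2ℏ²) = -19.28.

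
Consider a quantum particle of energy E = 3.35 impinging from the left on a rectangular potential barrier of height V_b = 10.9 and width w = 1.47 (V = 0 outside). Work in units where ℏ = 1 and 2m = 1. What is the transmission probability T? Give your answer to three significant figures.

T = 0.00106

Since E < V_b the interior solution is evanescent with decay constant κ = √(2m(V_b − E))/ℏ = 2.748.
κw = 4.039, sinh(κw) = 28.38.
Matching ψ, ψ′ at both faces gives T = [1 + V_b² sinh²(κw) / (4E(V_b − E))]⁻¹ = 1/946.9 = 0.00106.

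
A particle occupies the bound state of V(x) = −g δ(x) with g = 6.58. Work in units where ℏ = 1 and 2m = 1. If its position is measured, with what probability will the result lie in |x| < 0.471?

The normalised bound state is ψ = √κ e^{−κ|x|} with κ = mg/ℏ² = 3.290.
P(|x| < d) = ∫_{−d}^{d} κ e^{−2κ|x|} dx = 1 − e^{−2κd} = 1 − e^{−3.099} = 0.9549.

P = 0.955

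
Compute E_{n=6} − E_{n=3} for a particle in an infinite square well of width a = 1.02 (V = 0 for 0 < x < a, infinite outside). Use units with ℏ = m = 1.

E_n = n²π²ℏ²/(2ma²), so ΔE = (6² − 3²) π²ℏ²/(2ma²).
ΔE = 27 × π² / (2 × 1 × 1.02²) = 128.1.

ΔE = 128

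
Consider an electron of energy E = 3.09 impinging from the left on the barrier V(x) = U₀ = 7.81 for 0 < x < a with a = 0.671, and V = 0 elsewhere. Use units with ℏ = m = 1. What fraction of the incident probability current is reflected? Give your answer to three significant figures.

R = 0.940

E < U₀: inside the barrier ψ ∝ e^{±κx} with κ = √(2m(U₀ − E))/ℏ = 3.072.
κa = 2.062, sinh(κa) = 3.866.
Matching ψ, ψ′ at both faces gives T = [1 + U₀² sinh²(κa) / (4E(U₀ − E))]⁻¹ = 1/16.62 = 0.0602.
R = 1 − T = 0.940.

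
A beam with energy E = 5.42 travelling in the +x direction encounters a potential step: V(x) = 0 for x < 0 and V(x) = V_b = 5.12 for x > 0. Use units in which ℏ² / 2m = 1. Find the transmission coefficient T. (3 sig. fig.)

The wavenumbers are k₁ = √(2mE)/ℏ = 2.328 on the left and k₂ = √(2m(E − V_b))/ℏ = 0.5477 on the right.
Continuity of ψ and ψ′ at the step yields the reflection amplitude r = (k₁ − k₂)/(k₁ + k₂) = 0.6191; thus R = |r|² = 0.3833, T = 0.6167.

T = 0.617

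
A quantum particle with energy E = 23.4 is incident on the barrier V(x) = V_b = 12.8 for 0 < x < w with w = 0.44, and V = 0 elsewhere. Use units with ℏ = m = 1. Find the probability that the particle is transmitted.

E > V_b: inside the barrier k₂ = √(2m(E − V_b))/ℏ = 4.604, k₂w = 2.026.
Matching at both interfaces gives T⁻¹ = 1 + V_b² sin²(k₂w) / [4E(E − V_b)] = 1.133, hence T = 0.882.

T = 0.882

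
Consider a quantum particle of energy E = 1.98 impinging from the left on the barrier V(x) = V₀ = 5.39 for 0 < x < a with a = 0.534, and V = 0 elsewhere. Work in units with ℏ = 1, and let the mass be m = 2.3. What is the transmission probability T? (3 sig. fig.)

E < V₀: inside the barrier ψ ∝ e^{±κx} with κ = √(2m(V₀ − E))/ℏ = 3.961.
κa = 2.115, sinh(κa) = 4.084.
Matching ψ, ψ′ at both faces gives T = [1 + V₀² sinh²(κa) / (4E(V₀ − E))]⁻¹ = 1/18.94 = 0.0528.

T = 0.0528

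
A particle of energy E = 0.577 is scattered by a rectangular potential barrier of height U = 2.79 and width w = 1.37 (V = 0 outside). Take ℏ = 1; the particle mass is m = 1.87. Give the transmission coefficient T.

T = 0.000990

E < U: inside the barrier ψ ∝ e^{±κx} with κ = √(2m(U − E))/ℏ = 2.877.
κw = 3.941, sinh(κw) = 25.73.
Matching ψ, ψ′ at both faces gives T = [1 + U² sinh²(κw) / (4E(U − E))]⁻¹ = 1/1010 = 0.000990.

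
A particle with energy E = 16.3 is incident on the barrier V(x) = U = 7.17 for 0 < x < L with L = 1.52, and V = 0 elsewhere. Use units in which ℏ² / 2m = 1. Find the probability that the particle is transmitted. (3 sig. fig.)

E > U: inside the barrier k₂ = √(2m(E − U))/ℏ = 3.022, k₂L = 4.593.
Matching at both interfaces gives T⁻¹ = 1 + U² sin²(k₂L) / [4E(E − U)] = 1.085, hence T = 0.922.

T = 0.922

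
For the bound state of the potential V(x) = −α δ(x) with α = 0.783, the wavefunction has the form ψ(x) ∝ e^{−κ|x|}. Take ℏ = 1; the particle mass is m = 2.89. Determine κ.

κ = 2.26

Integrating the TISE across x = 0 gives the cusp condition ψ'(0⁺) − ψ'(0⁻) = −(2mα/ℏ²)ψ(0).
With ψ ∝ e^{−κ|x|} this yields −2κ = −2mα/ℏ², so κ = mα/ℏ² = 2.263.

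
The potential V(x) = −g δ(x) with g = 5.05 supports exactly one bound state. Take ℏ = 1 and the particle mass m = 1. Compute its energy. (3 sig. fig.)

E = -12.8

The bound state is ψ(x) = √κ e^{−κ|x|}. The derivative jump ψ'(0⁺) − ψ'(0⁻) = −(2mg/ℏ²)ψ(0) fixes κ = mg/ℏ² = 5.050.
Then E = −ℏ²κ²/(2m) = −mg²/(2ℏ²) = -12.75.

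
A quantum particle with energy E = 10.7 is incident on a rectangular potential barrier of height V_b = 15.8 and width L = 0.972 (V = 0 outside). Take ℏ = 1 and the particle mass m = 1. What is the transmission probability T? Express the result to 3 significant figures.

E < V_b: inside the barrier ψ ∝ e^{±κx} with κ = √(2m(V_b − E))/ℏ = 3.194.
κL = 3.104, sinh(κL) = 11.12.
The exact tunnelling result is T⁻¹ = 1 + V_b² sinh²(κL) / [4E(V_b − E)] = 142.5, so T = 0.00702.

T = 0.00702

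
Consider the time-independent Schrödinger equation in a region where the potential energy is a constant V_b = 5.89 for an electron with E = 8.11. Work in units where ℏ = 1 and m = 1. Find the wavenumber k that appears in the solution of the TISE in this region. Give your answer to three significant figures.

k = 2.11

With E > V_b the solution is oscillatory, ψ ∝ e^{±ikx} with k = √(2m(E − V_b))/ℏ.
k = √(2 × 1 × 2.22) = 2.107.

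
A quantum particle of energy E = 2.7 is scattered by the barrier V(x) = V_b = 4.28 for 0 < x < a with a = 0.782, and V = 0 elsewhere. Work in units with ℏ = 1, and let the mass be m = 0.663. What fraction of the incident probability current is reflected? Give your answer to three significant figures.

Since E < V_b the interior solution is evanescent with decay constant κ = √(2m(V_b − E))/ℏ = 1.447.
κa = 1.132, sinh(κa) = 1.390.
The exact tunnelling result is T⁻¹ = 1 + V_b² sinh²(κa) / [4E(V_b − E)] = 3.073, so T = 0.325.
R = 1 − T = 0.675.

R = 0.675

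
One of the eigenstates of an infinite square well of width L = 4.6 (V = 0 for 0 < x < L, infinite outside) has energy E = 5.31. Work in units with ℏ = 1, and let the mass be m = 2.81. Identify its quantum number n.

From E_n = n²π²ℏ²/(2mL²) invert to n = √(2mL²E)/(πℏ).
n = (4.6/π) × √(2 × 2.81 × 5.31) = 7.999 → n = 8.

n = 8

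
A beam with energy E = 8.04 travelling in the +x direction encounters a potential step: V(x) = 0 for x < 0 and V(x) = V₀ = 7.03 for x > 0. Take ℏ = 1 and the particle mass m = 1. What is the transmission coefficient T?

The wavenumbers are k₁ = √(2mE)/ℏ = 4.010 on the left and k₂ = √(2m(E − V₀))/ℏ = 1.421 on the right.
Continuity of ψ and ψ′ at the step yields the reflection amplitude r = (k₁ − k₂)/(k₁ + k₂) = 0.4766; thus R = |r|² = 0.2272, T = 0.7728.

T = 0.773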